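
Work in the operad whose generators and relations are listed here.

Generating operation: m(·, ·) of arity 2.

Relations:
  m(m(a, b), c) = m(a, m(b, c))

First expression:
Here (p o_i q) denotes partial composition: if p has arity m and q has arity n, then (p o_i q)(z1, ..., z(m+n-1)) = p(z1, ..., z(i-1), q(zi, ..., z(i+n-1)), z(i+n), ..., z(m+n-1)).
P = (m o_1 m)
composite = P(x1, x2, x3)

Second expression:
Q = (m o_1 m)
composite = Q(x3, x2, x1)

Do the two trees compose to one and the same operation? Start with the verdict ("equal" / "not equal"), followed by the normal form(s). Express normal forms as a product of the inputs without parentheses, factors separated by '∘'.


not equal; the first gives x1 ∘ x2 ∘ x3 and the second x3 ∘ x2 ∘ x1

Normal form of the first expression: x1 ∘ x2 ∘ x3
Normal form of the second expression: x3 ∘ x2 ∘ x1
The forms do not match — not equal.


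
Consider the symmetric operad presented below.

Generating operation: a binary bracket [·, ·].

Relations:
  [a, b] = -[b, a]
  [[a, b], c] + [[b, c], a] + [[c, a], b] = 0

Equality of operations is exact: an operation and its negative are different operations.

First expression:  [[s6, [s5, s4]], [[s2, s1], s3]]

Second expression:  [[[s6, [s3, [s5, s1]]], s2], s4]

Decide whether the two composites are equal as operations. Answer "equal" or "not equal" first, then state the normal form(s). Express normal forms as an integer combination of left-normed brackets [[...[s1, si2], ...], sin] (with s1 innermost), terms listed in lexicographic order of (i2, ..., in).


not equal; first: [[[[[s1, s2], s3], s4], s5], s6] - [[[[[s1, s2], s3], s5], s4], s6] - [[[[[s1, s2], s3], s6], s4], s5] + [[[[[s1, s2], s3], s6], s5], s4]; second: -[[[[[s1, s5], s3], s6], s2], s4]

The first expression, normalized: [[[[[s1, s2], s3], s4], s5], s6] - [[[[[s1, s2], s3], s5], s4], s6] - [[[[[s1, s2], s3], s6], s4], s5] + [[[[[s1, s2], s3], s6], s5], s4]
The second expression, normalized: -[[[[[s1, s5], s3], s6], s2], s4]
Distinct normal forms: not equal.


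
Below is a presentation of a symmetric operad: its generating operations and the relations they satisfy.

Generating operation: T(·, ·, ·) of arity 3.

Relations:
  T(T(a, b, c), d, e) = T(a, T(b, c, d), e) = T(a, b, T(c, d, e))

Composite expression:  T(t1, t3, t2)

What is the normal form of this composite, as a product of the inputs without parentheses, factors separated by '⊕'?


The T-tree's shape is irrelevant; the t-reading-order decides.
T(t1, t3, t2) flattens to t1 ⊕ t3 ⊕ t2

t1 ⊕ t3 ⊕ t2


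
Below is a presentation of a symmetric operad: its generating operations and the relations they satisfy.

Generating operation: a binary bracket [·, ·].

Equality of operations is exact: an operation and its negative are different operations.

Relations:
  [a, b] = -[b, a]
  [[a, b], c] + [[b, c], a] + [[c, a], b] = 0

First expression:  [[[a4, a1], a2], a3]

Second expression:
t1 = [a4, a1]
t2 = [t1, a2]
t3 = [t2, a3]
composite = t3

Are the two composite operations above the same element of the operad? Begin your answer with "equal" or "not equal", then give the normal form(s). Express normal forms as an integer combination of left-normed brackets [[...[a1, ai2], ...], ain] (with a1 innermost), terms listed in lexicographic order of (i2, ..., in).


equal; the common form is -[[[a1, a4], a2], a3]


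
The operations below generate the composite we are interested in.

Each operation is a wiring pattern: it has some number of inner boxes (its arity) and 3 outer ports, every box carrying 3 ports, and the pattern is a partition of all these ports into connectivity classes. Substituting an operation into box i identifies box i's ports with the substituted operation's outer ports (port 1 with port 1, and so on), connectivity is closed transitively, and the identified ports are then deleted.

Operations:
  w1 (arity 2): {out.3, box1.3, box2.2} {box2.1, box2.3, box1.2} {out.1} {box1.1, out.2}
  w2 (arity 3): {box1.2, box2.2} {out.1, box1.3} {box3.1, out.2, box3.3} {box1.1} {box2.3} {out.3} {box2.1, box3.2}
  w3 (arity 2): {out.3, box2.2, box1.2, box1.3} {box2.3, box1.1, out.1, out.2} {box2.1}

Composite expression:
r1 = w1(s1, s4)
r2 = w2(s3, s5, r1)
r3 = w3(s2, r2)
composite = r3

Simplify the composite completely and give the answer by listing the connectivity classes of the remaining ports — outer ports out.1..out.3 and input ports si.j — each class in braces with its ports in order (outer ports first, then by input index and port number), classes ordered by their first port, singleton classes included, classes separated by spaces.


{out.1, out.2, s2.1} {out.3, s1.3, s2.2, s2.3, s4.2} {s1.1, s5.1} {s1.2, s4.1, s4.3} {s3.1} {s3.2, s5.2} {s3.3} {s5.3}

After gluing at w3, chains via deleted ports link the s-ports.
through w1, on inputs (s1, s4): {out.1} {out.2, s1.1} {out.3, s1.3, s4.2} {s1.2, s4.1, s4.3} (out.j = stage outer ports)
through w2, on inputs (s3, s5, s1, s4): {out.1, s3.3} {out.2, s1.3, s4.2} {out.3} {s1.1, s5.1} {s1.2, s4.1, s4.3} {s3.1} {s3.2, s5.2} {s5.3} (out.j = stage outer ports)
through w3, on inputs (s2, s3, s5, s1, s4): {out.1, out.2, s2.1} {out.3, s1.3, s2.2, s2.3, s4.2} {s1.1, s5.1} {s1.2, s4.1, s4.3} {s3.1} {s3.2, s5.2} {s3.3} {s5.3} (out.j = stage outer ports)


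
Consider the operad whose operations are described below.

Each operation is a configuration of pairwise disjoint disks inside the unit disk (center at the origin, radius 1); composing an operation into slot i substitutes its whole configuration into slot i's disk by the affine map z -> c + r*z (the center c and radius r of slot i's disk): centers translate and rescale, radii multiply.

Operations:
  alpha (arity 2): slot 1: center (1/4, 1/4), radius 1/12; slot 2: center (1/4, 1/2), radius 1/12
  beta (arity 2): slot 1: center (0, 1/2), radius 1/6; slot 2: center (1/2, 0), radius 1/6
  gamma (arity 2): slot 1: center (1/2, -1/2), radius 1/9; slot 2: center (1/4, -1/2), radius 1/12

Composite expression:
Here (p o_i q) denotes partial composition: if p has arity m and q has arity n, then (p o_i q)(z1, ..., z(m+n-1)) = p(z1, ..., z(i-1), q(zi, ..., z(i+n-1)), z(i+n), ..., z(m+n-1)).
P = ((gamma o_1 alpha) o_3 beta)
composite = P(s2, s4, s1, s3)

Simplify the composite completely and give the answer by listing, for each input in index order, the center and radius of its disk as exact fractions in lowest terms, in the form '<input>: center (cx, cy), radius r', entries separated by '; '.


Each s-disk chains the slot maps above it in gamma; radii multiply.
input s2: applying the 2 nested substitutions gives center (19/36, -17/36), radius 1/108
input s4: applying the 2 nested substitutions gives center (19/36, -4/9), radius 1/108
input s1: applying the 2 nested substitutions gives center (1/4, -11/24), radius 1/72
input s3: applying the 2 nested substitutions gives center (7/24, -1/2), radius 1/72

s1: center (1/4, -11/24), radius 1/72; s2: center (19/36, -17/36), radius 1/108; s3: center (7/24, -1/2), radius 1/72; s4: center (19/36, -4/9), radius 1/108


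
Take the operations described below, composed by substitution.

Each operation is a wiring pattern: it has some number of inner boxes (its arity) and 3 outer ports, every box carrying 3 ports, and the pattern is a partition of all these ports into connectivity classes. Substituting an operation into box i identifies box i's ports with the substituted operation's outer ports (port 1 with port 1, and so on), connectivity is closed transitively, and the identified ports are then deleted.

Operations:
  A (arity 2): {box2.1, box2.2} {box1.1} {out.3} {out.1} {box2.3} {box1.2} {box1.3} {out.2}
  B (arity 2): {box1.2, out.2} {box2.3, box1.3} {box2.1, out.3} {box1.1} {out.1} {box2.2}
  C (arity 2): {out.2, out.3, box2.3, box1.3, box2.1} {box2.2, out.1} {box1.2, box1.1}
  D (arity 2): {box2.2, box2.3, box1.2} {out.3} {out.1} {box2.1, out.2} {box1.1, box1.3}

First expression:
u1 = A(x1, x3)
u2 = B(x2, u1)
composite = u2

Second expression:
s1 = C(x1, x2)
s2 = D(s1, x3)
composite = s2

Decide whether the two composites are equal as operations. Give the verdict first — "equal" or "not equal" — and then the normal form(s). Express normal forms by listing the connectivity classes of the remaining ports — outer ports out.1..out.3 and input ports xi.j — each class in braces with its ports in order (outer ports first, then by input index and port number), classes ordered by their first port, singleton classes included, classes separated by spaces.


not equal — first {out.1} {out.2, x2.2} {out.3} {x1.1} {x1.2} {x1.3} {x2.1} {x2.3} {x3.1, x3.2} {x3.3}, second {out.1} {out.2, x3.1} {out.3} {x1.1, x1.2} {x1.3, x2.1, x2.2, x2.3, x3.2, x3.3}

The first expression, normalized: {out.1} {out.2, x2.2} {out.3} {x1.1} {x1.2} {x1.3} {x2.1} {x2.3} {x3.1, x3.2} {x3.3}
The second expression, normalized: {out.1} {out.2, x3.1} {out.3} {x1.1, x1.2} {x1.3, x2.1, x2.2, x2.3, x3.2, x3.3}
The normal forms differ: not equal.


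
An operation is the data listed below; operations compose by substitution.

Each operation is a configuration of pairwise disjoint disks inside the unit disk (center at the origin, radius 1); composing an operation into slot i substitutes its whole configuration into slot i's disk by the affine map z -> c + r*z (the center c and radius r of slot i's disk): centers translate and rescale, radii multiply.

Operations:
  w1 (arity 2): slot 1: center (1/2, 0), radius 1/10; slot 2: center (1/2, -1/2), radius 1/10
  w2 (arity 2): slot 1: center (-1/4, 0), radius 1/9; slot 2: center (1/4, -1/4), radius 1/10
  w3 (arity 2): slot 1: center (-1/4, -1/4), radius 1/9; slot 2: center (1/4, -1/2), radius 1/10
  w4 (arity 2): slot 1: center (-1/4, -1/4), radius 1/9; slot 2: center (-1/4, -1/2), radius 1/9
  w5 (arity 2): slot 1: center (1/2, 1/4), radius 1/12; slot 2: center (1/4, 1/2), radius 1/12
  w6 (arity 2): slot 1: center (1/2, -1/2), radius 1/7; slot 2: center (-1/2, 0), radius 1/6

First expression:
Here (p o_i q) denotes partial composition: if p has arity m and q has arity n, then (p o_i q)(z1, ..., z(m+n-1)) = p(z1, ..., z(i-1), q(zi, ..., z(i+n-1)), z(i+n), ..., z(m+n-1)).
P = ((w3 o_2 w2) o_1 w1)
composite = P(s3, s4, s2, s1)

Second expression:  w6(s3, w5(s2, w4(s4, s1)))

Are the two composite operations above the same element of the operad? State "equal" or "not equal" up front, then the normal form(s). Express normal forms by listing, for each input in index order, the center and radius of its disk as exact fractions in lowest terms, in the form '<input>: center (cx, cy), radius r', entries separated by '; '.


not equal: they reduce to s1: center (11/40, -21/40), radius 1/100; s2: center (9/40, -1/2), radius 1/90; s3: center (-7/36, -1/4), radius 1/90; s4: center (-7/36, -11/36), radius 1/90 and s1: center (-133/288, 11/144), radius 1/648; s2: center (-5/12, 1/24), radius 1/72; s3: center (1/2, -1/2), radius 1/7; s4: center (-133/288, 23/288), radius 1/648


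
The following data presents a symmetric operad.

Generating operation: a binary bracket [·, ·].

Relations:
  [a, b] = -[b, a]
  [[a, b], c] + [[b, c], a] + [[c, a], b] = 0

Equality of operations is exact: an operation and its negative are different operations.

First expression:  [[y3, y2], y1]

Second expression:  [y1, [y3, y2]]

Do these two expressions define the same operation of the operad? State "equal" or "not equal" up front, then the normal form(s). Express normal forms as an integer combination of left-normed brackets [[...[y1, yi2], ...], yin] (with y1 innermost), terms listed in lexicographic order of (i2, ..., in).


not equal — first [[y1, y2], y3] - [[y1, y3], y2], second -[[y1, y2], y3] + [[y1, y3], y2]

The first expression reduces to [[y1, y2], y3] - [[y1, y3], y2]
The second expression reduces to -[[y1, y2], y3] + [[y1, y3], y2]
Different reductions; not equal.


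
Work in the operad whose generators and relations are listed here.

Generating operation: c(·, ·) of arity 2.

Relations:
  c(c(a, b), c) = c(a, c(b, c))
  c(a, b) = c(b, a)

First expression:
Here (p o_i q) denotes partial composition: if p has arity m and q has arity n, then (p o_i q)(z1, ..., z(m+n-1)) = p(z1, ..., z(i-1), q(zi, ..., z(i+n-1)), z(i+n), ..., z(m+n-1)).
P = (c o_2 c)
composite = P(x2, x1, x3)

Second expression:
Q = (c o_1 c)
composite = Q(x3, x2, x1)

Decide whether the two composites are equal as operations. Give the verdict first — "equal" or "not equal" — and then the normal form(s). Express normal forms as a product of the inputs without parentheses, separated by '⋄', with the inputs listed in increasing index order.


equal — both sides give x1 ⋄ x2 ⋄ x3


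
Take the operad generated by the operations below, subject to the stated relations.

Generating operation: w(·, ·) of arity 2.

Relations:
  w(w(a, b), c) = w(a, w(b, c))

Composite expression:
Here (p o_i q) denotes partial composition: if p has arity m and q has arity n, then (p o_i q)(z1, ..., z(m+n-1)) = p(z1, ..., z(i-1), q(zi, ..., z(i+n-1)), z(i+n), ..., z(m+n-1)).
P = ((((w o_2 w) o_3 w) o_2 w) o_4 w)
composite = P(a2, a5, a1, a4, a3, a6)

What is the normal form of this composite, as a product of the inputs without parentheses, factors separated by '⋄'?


a2 ⋄ a5 ⋄ a1 ⋄ a4 ⋄ a3 ⋄ a6

Key point: w is associative — brackets drop, the a-order remains.
w(a5, a1) reduces to a5 ⋄ a1
w(a4, a3) reduces to a4 ⋄ a3
w(w(a4, a3), a6) reduces to a4 ⋄ a3 ⋄ a6
w(w(a5, a1), w(w(a4, a3), a6)) reduces to a5 ⋄ a1 ⋄ a4 ⋄ a3 ⋄ a6
w(a2, w(w(a5, a1), w(w(a4, a3), a6))) reduces to a2 ⋄ a5 ⋄ a1 ⋄ a4 ⋄ a3 ⋄ a6


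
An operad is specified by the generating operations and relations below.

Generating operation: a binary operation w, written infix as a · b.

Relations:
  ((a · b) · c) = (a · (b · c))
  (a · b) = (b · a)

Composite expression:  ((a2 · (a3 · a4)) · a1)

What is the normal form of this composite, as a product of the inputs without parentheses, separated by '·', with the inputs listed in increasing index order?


a1 · a2 · a3 · a4

Reordering under w is free, so list the a-inputs canonically.
(a3 · a4) collapses to a3 · a4
(a2 · (a3 · a4)) collapses to a2 · a3 · a4
((a2 · (a3 · a4)) · a1) collapses to a2 · a3 · a4 · a1
rearranged into index order: a1 · a2 · a3 · a4


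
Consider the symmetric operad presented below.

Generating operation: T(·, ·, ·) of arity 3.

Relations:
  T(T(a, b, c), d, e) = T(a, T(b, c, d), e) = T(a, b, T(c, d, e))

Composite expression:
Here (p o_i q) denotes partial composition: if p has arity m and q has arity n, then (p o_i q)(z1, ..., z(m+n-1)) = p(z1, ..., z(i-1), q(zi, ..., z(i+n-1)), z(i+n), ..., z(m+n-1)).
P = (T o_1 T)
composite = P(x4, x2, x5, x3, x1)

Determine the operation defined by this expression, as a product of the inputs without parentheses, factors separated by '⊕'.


x4 ⊕ x2 ⊕ x5 ⊕ x3 ⊕ x1

Under associativity of T, the answer is the x's in reading order.
T(x4, x2, x5) spells out as x4 ⊕ x2 ⊕ x5
T(T(x4, x2, x5), x3, x1) spells out as x4 ⊕ x2 ⊕ x5 ⊕ x3 ⊕ x1


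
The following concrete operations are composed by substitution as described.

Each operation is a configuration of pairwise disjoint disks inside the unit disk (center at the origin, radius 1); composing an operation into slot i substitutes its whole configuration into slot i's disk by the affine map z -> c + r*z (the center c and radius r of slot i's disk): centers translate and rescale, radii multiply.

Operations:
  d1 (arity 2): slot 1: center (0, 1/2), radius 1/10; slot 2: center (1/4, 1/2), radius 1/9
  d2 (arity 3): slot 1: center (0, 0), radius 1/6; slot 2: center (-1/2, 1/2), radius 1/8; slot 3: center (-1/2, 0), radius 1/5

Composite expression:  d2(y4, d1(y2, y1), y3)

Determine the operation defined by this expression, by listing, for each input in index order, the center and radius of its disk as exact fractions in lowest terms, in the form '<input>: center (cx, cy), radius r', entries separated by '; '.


y1: center (-15/32, 9/16), radius 1/72; y2: center (-1/2, 9/16), radius 1/80; y3: center (-1/2, 0), radius 1/5; y4: center (0, 0), radius 1/6

Nesting under d2 composes maps z -> c + r*z down each y-path.
for y4, the 1-step affine chain lands on center (0, 0), radius 1/6
for y2, the 2-step affine chain lands on center (-1/2, 9/16), radius 1/80
for y1, the 2-step affine chain lands on center (-15/32, 9/16), radius 1/72
for y3, the 1-step affine chain lands on center (-1/2, 0), radius 1/5


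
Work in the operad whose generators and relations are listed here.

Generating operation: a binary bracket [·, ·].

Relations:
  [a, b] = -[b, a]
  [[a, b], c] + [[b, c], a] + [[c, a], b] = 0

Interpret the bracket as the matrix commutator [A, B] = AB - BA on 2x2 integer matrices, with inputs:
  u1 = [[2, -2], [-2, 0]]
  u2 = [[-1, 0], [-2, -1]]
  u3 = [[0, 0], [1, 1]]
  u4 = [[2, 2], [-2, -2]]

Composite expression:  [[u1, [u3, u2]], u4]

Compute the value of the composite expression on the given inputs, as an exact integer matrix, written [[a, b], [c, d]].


[[-8, 16], [32, 8]]

[u3, u2] = [[0, 0], [-2, 0]]
[u1, [u3, u2]] = [[4, 0], [4, -4]]
[[u1, [u3, u2]], u4] = [[-8, 16], [32, 8]]


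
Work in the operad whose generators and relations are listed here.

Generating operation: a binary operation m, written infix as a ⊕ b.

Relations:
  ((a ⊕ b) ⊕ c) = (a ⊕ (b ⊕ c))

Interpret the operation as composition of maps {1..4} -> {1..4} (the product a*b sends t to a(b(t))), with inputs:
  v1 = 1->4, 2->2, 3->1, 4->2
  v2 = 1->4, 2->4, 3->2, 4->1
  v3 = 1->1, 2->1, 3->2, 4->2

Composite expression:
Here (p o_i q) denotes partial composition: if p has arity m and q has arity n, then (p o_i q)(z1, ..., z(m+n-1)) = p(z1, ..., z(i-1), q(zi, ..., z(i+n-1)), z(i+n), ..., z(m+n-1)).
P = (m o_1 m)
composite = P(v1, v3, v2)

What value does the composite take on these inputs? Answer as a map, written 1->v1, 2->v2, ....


1->2, 2->2, 3->4, 4->4

(v1 ⊕ v3) = 1->4, 2->4, 3->2, 4->2
((v1 ⊕ v3) ⊕ v2) = 1->2, 2->2, 3->4, 4->4


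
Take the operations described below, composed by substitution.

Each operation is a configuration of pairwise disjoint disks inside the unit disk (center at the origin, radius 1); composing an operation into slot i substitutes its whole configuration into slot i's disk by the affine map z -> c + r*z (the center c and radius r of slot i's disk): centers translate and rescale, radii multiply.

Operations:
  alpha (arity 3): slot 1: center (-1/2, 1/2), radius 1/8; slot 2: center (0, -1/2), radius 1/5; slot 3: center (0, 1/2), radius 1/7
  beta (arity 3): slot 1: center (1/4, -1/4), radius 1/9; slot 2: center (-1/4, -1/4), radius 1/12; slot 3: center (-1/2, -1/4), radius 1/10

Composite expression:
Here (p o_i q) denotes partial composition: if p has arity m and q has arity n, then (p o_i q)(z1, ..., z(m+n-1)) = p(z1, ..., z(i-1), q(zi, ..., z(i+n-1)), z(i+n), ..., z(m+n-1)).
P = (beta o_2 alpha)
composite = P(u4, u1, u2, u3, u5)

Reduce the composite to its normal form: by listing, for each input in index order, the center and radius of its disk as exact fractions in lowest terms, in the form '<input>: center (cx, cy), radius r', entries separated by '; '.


Affine substitution under beta: radii multiply and u-centers shift.
tracing u4 down its 1-map path: center (1/4, -1/4), radius 1/9
tracing u1 down its 2-map path: center (-7/24, -5/24), radius 1/96
tracing u2 down its 2-map path: center (-1/4, -7/24), radius 1/60
tracing u3 down its 2-map path: center (-1/4, -5/24), radius 1/84
tracing u5 down its 1-map path: center (-1/2, -1/4), radius 1/10

u1: center (-7/24, -5/24), radius 1/96; u2: center (-1/4, -7/24), radius 1/60; u3: center (-1/4, -5/24), radius 1/84; u4: center (1/4, -1/4), radius 1/9; u5: center (-1/2, -1/4), radius 1/10


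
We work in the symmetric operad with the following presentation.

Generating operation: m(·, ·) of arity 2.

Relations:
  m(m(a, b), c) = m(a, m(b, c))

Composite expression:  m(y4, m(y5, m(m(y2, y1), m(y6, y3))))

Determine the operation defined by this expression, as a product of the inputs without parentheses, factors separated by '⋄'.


y4 ⋄ y5 ⋄ y2 ⋄ y1 ⋄ y6 ⋄ y3


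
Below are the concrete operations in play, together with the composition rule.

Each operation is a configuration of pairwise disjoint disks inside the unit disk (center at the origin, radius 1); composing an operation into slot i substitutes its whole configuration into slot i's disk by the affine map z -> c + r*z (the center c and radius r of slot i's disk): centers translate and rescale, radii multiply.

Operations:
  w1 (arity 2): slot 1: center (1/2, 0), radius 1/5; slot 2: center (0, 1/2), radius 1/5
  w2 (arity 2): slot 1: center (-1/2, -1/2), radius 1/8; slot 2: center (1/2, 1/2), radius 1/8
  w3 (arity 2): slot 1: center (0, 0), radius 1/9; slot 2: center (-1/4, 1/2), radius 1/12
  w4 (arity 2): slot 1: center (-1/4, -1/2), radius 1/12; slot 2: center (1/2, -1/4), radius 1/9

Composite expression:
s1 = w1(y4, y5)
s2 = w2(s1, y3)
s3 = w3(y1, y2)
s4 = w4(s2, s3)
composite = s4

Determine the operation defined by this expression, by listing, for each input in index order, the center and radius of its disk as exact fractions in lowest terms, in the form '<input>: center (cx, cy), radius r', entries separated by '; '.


y1: center (1/2, -1/4), radius 1/81; y2: center (17/36, -7/36), radius 1/108; y3: center (-5/24, -11/24), radius 1/96; y4: center (-55/192, -13/24), radius 1/480; y5: center (-7/24, -103/192), radius 1/480

Each y-disk chains the slot maps above it in w4; radii multiply.
tracing y4 down its 3-map path: center (-55/192, -13/24), radius 1/480
tracing y5 down its 3-map path: center (-7/24, -103/192), radius 1/480
tracing y3 down its 2-map path: center (-5/24, -11/24), radius 1/96
tracing y1 down its 2-map path: center (1/2, -1/4), radius 1/81
tracing y2 down its 2-map path: center (17/36, -7/36), radius 1/108


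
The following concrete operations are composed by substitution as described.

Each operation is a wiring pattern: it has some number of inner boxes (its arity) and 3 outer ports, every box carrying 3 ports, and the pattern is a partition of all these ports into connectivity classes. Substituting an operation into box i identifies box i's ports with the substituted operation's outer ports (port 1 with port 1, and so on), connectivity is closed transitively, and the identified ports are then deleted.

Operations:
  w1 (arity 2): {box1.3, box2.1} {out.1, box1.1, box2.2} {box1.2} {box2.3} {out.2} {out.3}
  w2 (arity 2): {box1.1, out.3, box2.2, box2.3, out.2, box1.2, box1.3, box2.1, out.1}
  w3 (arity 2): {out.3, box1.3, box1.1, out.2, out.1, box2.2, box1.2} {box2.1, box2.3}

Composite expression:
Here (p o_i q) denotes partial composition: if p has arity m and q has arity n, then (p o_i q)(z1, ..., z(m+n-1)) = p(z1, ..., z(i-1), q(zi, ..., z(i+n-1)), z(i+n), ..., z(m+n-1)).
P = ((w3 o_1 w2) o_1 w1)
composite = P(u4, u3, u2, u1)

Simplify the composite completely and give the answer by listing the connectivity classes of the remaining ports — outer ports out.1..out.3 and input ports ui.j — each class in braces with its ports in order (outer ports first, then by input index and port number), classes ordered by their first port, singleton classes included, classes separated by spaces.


{out.1, out.2, out.3, u1.2, u2.1, u2.2, u2.3, u3.2, u4.1} {u1.1, u1.3} {u3.1, u4.3} {u3.3} {u4.2}

Reachability decides: close wires over w3-identified ports.
the subtree at w1 composes to {out.1, u3.2, u4.1} {out.2} {out.3} {u3.1, u4.3} {u3.3} {u4.2} on (u4, u3); out.j = own outer ports
the subtree at w2 composes to {out.1, out.2, out.3, u2.1, u2.2, u2.3, u3.2, u4.1} {u3.1, u4.3} {u3.3} {u4.2} on (u4, u3, u2); out.j = own outer ports
the subtree at w3 composes to {out.1, out.2, out.3, u1.2, u2.1, u2.2, u2.3, u3.2, u4.1} {u1.1, u1.3} {u3.1, u4.3} {u3.3} {u4.2} on (u4, u3, u2, u1); out.j = own outer ports


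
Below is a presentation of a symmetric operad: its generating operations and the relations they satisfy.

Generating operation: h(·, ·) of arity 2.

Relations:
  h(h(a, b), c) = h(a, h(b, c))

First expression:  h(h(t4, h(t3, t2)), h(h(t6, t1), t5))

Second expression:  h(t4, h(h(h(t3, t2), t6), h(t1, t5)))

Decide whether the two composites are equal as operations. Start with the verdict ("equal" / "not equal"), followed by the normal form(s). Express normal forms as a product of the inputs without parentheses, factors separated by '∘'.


The first composite normalizes to t4 ∘ t3 ∘ t2 ∘ t6 ∘ t1 ∘ t5
The second composite normalizes to t4 ∘ t3 ∘ t2 ∘ t6 ∘ t1 ∘ t5
Same normal form: equal.

equal — both sides give t4 ∘ t3 ∘ t2 ∘ t6 ∘ t1 ∘ t5


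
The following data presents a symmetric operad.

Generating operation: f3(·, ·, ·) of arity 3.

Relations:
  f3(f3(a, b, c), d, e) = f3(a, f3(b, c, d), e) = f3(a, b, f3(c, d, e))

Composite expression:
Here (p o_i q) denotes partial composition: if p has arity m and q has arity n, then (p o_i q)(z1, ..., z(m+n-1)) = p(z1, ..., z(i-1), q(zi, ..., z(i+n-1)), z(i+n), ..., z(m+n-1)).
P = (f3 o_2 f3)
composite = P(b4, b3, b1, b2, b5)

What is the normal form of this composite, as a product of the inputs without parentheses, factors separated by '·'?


b4 · b3 · b1 · b2 · b5


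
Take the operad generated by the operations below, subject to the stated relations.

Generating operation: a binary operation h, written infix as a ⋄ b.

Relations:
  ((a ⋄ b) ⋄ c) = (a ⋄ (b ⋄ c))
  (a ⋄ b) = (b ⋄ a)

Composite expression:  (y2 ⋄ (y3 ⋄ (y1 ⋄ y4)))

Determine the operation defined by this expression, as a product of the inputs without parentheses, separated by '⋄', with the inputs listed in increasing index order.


y1 ⋄ y2 ⋄ y3 ⋄ y4

Shape and order are irrelevant to h; the y-input set decides.
(y1 ⋄ y4) linearizes to y1 ⋄ y4
(y3 ⋄ (y1 ⋄ y4)) linearizes to y3 ⋄ y1 ⋄ y4
(y2 ⋄ (y3 ⋄ (y1 ⋄ y4))) linearizes to y2 ⋄ y3 ⋄ y1 ⋄ y4
commutativity sorts the factors: y1 ⋄ y2 ⋄ y3 ⋄ y4


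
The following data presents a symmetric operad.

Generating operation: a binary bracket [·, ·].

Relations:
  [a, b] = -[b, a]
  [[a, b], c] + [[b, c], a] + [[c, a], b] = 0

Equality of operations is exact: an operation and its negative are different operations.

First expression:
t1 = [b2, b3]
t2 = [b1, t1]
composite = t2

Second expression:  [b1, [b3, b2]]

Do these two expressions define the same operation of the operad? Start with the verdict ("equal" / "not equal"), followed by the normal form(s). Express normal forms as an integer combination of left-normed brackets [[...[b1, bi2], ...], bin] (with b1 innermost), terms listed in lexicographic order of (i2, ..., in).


The first expression, normalized: [[b1, b2], b3] - [[b1, b3], b2]
The second expression, normalized: -[[b1, b2], b3] + [[b1, b3], b2]
The forms do not match — not equal.

not equal; first: [[b1, b2], b3] - [[b1, b3], b2]; second: -[[b1, b2], b3] + [[b1, b3], b2]


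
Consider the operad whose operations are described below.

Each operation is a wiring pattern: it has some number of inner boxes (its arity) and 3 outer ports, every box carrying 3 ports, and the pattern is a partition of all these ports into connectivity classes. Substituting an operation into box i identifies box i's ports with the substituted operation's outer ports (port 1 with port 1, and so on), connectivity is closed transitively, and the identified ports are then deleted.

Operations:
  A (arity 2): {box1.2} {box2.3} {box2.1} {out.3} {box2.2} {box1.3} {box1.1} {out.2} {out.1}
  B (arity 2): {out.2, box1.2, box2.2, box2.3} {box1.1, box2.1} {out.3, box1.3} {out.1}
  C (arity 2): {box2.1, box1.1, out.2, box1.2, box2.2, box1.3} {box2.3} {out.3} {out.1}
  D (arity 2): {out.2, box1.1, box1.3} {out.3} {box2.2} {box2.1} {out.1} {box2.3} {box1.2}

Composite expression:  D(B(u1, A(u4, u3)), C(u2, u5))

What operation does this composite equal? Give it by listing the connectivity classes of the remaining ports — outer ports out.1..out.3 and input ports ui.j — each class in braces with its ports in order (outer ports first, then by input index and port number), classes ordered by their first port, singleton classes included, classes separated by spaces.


{out.1} {out.2, u1.3} {out.3} {u1.1} {u1.2} {u2.1, u2.2, u2.3, u5.1, u5.2} {u3.1} {u3.2} {u3.3} {u4.1} {u4.2} {u4.3} {u5.3}

Treat the ports identified at D as solder joints: merge, then drop.
A over (u4, u3) gives {out.1} {out.2} {out.3} {u3.1} {u3.2} {u3.3} {u4.1} {u4.2} {u4.3}, out.j being that stage's outer ports
B over (u1, u4, u3) gives {out.1} {out.2, u1.2} {out.3, u1.3} {u1.1} {u3.1} {u3.2} {u3.3} {u4.1} {u4.2} {u4.3}, out.j being that stage's outer ports
C over (u2, u5) gives {out.1} {out.2, u2.1, u2.2, u2.3, u5.1, u5.2} {out.3} {u5.3}, out.j being that stage's outer ports
D over (u1, u4, u3, u2, u5) gives {out.1} {out.2, u1.3} {out.3} {u1.1} {u1.2} {u2.1, u2.2, u2.3, u5.1, u5.2} {u3.1} {u3.2} {u3.3} {u4.1} {u4.2} {u4.3} {u5.3}, out.j being that stage's outer ports


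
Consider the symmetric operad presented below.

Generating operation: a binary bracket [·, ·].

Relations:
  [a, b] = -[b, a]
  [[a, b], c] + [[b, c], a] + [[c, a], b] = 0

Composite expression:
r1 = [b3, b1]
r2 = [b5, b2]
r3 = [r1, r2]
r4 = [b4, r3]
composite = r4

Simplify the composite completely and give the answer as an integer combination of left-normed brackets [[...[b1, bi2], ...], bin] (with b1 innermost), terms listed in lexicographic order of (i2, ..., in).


A multilinear Lie element is pinned by b1-initial words (b1 innermost).
Composite bracket: [b4, [[b3, b1], [b5, b2]]]
Applying ab - ba throughout gives 16 signed words (2^4 = 16).
Coefficients come from the b1-initial words:
  sign of b1b3b2b5b4 is -1, so it contributes -[[[[b1, b3], b2], b5], b4]
  sign of b1b3b5b2b4 is +1, so it contributes +[[[[b1, b3], b5], b2], b4]

-[[[[b1, b3], b2], b5], b4] + [[[[b1, b3], b5], b2], b4]


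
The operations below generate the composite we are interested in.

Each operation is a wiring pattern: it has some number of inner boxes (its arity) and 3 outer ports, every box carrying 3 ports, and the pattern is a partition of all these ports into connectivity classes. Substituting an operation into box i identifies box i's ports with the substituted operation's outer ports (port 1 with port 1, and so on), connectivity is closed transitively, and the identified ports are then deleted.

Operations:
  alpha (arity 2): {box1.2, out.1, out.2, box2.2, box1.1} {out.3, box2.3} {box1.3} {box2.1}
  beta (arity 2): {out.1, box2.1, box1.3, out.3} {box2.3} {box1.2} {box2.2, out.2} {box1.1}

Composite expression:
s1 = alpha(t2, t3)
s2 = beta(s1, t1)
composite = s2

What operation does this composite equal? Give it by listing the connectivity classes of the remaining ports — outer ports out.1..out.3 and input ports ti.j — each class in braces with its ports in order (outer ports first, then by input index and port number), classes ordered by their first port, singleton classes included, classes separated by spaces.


{out.1, out.3, t1.1, t3.3} {out.2, t1.2} {t1.3} {t2.1, t2.2, t3.2} {t2.3} {t3.1}

Substituting into beta glues patterns; closure does the rest.
alpha over (t2, t3) gives {out.1, out.2, t2.1, t2.2, t3.2} {out.3, t3.3} {t2.3} {t3.1}, out.j being that stage's outer ports
beta over (t2, t3, t1) gives {out.1, out.3, t1.1, t3.3} {out.2, t1.2} {t1.3} {t2.1, t2.2, t3.2} {t2.3} {t3.1}, out.j being that stage's outer ports


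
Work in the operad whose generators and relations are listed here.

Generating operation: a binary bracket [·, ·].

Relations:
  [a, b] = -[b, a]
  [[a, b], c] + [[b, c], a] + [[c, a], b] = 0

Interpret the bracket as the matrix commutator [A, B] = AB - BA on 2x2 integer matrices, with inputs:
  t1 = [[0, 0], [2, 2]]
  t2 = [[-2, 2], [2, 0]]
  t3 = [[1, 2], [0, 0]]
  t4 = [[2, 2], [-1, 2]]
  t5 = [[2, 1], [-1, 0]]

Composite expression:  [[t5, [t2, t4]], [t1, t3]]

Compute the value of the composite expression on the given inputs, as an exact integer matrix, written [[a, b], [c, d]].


[[72, 80], [-104, -72]]

[t2, t4] = [[-6, -4], [-2, 6]]
[t5, [t2, t4]] = [[-6, 4], [16, 6]]
[t1, t3] = [[-4, -4], [2, 4]]
[[t5, [t2, t4]], [t1, t3]] = [[72, 80], [-104, -72]]


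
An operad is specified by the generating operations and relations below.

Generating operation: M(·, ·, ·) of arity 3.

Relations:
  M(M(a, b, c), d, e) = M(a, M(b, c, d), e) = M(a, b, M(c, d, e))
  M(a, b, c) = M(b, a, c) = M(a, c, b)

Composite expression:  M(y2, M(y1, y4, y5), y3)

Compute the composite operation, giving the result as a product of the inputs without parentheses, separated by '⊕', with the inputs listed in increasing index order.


y1 ⊕ y2 ⊕ y3 ⊕ y4 ⊕ y5

Both nesting and order wash out for M; what remains is which y's occur.
M(y1, y4, y5) linearizes to y1 ⊕ y4 ⊕ y5
M(y2, M(y1, y4, y5), y3) linearizes to y2 ⊕ y1 ⊕ y4 ⊕ y5 ⊕ y3
the factors in increasing index order: y1 ⊕ y2 ⊕ y3 ⊕ y4 ⊕ y5


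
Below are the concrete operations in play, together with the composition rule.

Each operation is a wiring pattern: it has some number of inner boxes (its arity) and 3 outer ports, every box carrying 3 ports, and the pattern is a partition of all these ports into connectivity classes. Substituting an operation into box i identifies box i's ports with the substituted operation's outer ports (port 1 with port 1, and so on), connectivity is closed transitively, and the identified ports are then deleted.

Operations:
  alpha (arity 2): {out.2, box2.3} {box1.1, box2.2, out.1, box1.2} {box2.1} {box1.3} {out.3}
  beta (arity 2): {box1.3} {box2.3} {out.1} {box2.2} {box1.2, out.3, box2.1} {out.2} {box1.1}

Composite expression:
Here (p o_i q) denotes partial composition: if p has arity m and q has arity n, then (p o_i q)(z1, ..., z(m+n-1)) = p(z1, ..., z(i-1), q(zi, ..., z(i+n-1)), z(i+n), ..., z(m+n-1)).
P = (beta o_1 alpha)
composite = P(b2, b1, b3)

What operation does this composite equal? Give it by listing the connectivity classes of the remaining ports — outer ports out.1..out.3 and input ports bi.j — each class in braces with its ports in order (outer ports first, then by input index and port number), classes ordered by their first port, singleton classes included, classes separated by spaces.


{out.1} {out.2} {out.3, b1.3, b3.1} {b1.1} {b1.2, b2.1, b2.2} {b2.3} {b3.2} {b3.3}


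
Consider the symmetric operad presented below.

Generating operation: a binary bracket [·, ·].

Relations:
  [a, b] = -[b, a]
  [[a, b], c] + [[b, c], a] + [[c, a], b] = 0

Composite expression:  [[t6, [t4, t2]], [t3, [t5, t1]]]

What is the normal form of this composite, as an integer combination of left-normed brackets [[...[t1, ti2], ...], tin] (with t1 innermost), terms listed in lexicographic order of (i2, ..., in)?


Expand each bracket as ab - ba; the t1-initial words give the coefficients.
Composite bracket: [[t6, [t4, t2]], [t3, [t5, t1]]]
The bracket unfolds into 32 signed words via [a, b] = ab - ba (2^5 = 32).
The t1-initial words carry the normal form:
  sign of t1t5t3t2t4t6 is -1, so it contributes -[[[[[t1, t5], t3], t2], t4], t6]
  sign of t1t5t3t4t2t6 is +1, so it contributes +[[[[[t1, t5], t3], t4], t2], t6]
  sign of t1t5t3t6t2t4 is +1, so it contributes +[[[[[t1, t5], t3], t6], t2], t4]
  sign of t1t5t3t6t4t2 is -1, so it contributes -[[[[[t1, t5], t3], t6], t4], t2]

-[[[[[t1, t5], t3], t2], t4], t6] + [[[[[t1, t5], t3], t4], t2], t6] + [[[[[t1, t5], t3], t6], t2], t4] - [[[[[t1, t5], t3], t6], t4], t2]


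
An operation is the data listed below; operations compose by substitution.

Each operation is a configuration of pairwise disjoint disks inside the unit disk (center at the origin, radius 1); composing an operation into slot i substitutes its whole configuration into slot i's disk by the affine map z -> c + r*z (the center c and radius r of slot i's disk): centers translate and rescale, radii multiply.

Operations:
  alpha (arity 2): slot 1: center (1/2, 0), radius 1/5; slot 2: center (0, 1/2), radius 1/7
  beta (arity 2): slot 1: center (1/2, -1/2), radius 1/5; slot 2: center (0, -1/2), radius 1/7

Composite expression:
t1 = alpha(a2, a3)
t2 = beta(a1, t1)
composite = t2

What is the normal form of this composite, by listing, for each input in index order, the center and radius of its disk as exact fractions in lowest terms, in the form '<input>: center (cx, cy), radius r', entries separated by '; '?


Each a-disk chains the slot maps above it in beta; radii multiply.
for a1, the 1-step affine chain lands on center (1/2, -1/2), radius 1/5
for a2, the 2-step affine chain lands on center (1/14, -1/2), radius 1/35
for a3, the 2-step affine chain lands on center (0, -3/7), radius 1/49

a1: center (1/2, -1/2), radius 1/5; a2: center (1/14, -1/2), radius 1/35; a3: center (0, -3/7), radius 1/49


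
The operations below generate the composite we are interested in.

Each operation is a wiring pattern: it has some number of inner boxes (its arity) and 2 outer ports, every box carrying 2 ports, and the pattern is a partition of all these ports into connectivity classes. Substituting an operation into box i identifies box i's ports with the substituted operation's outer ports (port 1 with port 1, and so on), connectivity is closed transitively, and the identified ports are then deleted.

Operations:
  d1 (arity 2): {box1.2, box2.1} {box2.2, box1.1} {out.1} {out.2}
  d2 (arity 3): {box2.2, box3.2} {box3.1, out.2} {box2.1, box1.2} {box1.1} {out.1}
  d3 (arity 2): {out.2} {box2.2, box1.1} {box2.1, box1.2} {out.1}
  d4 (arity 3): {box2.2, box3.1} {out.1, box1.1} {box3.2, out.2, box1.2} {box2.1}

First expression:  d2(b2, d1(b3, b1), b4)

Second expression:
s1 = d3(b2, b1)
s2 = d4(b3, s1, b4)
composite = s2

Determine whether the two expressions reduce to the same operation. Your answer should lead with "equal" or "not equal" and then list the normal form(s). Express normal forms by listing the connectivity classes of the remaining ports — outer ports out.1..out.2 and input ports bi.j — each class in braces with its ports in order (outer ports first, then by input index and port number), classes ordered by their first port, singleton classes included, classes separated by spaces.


In normal form, the first expression is {out.1} {out.2, b4.1} {b1.1, b3.2} {b1.2, b3.1} {b2.1} {b2.2} {b4.2}
In normal form, the second expression is {out.1, b3.1} {out.2, b3.2, b4.2} {b1.1, b2.2} {b1.2, b2.1} {b4.1}
The normal forms differ: not equal.

not equal: they reduce to {out.1} {out.2, b4.1} {b1.1, b3.2} {b1.2, b3.1} {b2.1} {b2.2} {b4.2} and {out.1, b3.1} {out.2, b3.2, b4.2} {b1.1, b2.2} {b1.2, b2.1} {b4.1}


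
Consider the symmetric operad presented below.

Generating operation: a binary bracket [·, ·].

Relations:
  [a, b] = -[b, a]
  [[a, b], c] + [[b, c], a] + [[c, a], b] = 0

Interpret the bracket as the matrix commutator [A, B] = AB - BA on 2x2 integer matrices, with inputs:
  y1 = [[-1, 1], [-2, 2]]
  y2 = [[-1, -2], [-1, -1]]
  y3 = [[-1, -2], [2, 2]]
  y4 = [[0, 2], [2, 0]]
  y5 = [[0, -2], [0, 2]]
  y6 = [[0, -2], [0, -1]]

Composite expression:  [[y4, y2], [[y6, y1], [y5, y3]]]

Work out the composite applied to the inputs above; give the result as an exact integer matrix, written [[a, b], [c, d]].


[[0, -224], [192, 0]]

[y4, y2] = [[2, 0], [0, -2]]
[y6, y1] = [[4, -5], [2, -4]]
[y5, y3] = [[-4, -2], [4, 4]]
[[y6, y1], [y5, y3]] = [[-16, -56], [-48, 16]]
[[y4, y2], [[y6, y1], [y5, y3]]] = [[0, -224], [192, 0]]


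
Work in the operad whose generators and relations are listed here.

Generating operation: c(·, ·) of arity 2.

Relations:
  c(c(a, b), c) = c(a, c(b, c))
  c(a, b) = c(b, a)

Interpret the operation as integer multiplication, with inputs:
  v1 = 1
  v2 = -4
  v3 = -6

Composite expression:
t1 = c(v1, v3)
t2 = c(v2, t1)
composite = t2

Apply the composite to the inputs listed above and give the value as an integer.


24

c(v1, v3) = -6
c(v2, c(v1, v3)) = 24


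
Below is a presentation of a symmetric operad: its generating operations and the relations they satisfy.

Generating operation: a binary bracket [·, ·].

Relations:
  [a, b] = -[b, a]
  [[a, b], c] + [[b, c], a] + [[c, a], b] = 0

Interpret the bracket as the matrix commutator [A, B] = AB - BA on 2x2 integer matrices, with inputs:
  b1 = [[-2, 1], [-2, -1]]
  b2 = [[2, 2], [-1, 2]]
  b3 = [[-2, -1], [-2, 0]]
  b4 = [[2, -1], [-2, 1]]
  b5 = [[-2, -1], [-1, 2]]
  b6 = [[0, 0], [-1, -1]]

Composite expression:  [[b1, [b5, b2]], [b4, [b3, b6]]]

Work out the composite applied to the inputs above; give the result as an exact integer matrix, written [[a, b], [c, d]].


[b5, b2] = [[3, -8], [-4, -3]]
[b1, [b5, b2]] = [[-20, 2], [-16, 20]]
[b3, b6] = [[1, 1], [-4, -1]]
[b4, [b3, b6]] = [[6, 3], [0, -6]]
[[b1, [b5, b2]], [b4, [b3, b6]]] = [[48, -144], [-192, -48]]

[[48, -144], [-192, -48]]
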